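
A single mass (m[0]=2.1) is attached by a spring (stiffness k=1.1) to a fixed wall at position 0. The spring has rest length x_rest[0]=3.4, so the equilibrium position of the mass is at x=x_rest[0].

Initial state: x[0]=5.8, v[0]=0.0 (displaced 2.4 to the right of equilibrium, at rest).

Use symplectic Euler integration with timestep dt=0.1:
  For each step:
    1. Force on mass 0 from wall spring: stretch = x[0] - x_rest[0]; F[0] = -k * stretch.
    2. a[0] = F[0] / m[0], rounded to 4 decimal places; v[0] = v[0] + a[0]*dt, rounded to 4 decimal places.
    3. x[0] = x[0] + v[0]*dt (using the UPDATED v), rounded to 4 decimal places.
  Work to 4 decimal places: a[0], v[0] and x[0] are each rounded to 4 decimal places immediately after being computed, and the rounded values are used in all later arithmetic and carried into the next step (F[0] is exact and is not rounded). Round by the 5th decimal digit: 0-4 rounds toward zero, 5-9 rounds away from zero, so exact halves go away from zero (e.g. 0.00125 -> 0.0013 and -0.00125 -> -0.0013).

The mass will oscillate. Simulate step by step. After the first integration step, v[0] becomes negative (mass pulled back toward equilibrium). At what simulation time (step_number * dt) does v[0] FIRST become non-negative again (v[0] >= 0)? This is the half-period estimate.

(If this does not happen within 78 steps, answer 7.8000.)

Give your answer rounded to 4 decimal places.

Step 0: x=[5.8000] v=[0.0000]
Step 1: x=[5.7874] v=[-0.1257]
Step 2: x=[5.7623] v=[-0.2508]
Step 3: x=[5.7249] v=[-0.3745]
Step 4: x=[5.6753] v=[-0.4963]
Step 5: x=[5.6138] v=[-0.6155]
Step 6: x=[5.5407] v=[-0.7315]
Step 7: x=[5.4563] v=[-0.8436]
Step 8: x=[5.3612] v=[-0.9513]
Step 9: x=[5.2558] v=[-1.0540]
Step 10: x=[5.1407] v=[-1.1512]
Step 11: x=[5.0165] v=[-1.2424]
Step 12: x=[4.8838] v=[-1.3271]
Step 13: x=[4.7433] v=[-1.4048]
Step 14: x=[4.5958] v=[-1.4752]
Step 15: x=[4.4420] v=[-1.5378]
Step 16: x=[4.2828] v=[-1.5924]
Step 17: x=[4.1189] v=[-1.6386]
Step 18: x=[3.9513] v=[-1.6763]
Step 19: x=[3.7808] v=[-1.7052]
Step 20: x=[3.6083] v=[-1.7252]
Step 21: x=[3.4347] v=[-1.7361]
Step 22: x=[3.2609] v=[-1.7379]
Step 23: x=[3.0878] v=[-1.7306]
Step 24: x=[2.9164] v=[-1.7143]
Step 25: x=[2.7475] v=[-1.6890]
Step 26: x=[2.5820] v=[-1.6548]
Step 27: x=[2.4208] v=[-1.6120]
Step 28: x=[2.2647] v=[-1.5607]
Step 29: x=[2.1146] v=[-1.5012]
Step 30: x=[1.9712] v=[-1.4339]
Step 31: x=[1.8353] v=[-1.3591]
Step 32: x=[1.7076] v=[-1.2771]
Step 33: x=[1.5888] v=[-1.1885]
Step 34: x=[1.4794] v=[-1.0936]
Step 35: x=[1.3801] v=[-0.9930]
Step 36: x=[1.2914] v=[-0.8872]
Step 37: x=[1.2137] v=[-0.7768]
Step 38: x=[1.1475] v=[-0.6623]
Step 39: x=[1.0931] v=[-0.5443]
Step 40: x=[1.0508] v=[-0.4235]
Step 41: x=[1.0208] v=[-0.3005]
Step 42: x=[1.0032] v=[-0.1759]
Step 43: x=[0.9982] v=[-0.0504]
Step 44: x=[1.0057] v=[0.0754]
First v>=0 after going negative at step 44, time=4.4000

Answer: 4.4000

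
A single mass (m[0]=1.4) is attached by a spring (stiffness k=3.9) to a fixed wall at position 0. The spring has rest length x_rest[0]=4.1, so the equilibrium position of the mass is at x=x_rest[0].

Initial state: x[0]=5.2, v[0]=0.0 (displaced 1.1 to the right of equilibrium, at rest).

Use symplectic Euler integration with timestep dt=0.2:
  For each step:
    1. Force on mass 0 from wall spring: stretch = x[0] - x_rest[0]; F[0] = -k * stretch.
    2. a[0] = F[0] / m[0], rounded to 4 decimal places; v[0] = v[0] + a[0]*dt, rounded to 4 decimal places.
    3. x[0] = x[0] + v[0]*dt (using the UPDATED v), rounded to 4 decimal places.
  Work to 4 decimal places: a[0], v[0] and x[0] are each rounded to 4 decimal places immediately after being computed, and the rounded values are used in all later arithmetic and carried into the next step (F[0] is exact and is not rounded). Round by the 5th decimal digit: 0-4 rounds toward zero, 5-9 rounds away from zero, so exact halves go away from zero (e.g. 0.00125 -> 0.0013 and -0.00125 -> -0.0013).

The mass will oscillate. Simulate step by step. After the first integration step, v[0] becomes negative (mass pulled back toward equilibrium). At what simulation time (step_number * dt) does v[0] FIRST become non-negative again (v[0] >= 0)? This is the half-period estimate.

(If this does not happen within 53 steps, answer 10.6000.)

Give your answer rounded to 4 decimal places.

Step 0: x=[5.2000] v=[0.0000]
Step 1: x=[5.0774] v=[-0.6129]
Step 2: x=[4.8459] v=[-1.1575]
Step 3: x=[4.5313] v=[-1.5731]
Step 4: x=[4.1686] v=[-1.8134]
Step 5: x=[3.7983] v=[-1.8516]
Step 6: x=[3.4616] v=[-1.6835]
Step 7: x=[3.1960] v=[-1.3278]
Step 8: x=[3.0312] v=[-0.8241]
Step 9: x=[2.9855] v=[-0.2286]
Step 10: x=[3.0640] v=[0.3923]
First v>=0 after going negative at step 10, time=2.0000

Answer: 2.0000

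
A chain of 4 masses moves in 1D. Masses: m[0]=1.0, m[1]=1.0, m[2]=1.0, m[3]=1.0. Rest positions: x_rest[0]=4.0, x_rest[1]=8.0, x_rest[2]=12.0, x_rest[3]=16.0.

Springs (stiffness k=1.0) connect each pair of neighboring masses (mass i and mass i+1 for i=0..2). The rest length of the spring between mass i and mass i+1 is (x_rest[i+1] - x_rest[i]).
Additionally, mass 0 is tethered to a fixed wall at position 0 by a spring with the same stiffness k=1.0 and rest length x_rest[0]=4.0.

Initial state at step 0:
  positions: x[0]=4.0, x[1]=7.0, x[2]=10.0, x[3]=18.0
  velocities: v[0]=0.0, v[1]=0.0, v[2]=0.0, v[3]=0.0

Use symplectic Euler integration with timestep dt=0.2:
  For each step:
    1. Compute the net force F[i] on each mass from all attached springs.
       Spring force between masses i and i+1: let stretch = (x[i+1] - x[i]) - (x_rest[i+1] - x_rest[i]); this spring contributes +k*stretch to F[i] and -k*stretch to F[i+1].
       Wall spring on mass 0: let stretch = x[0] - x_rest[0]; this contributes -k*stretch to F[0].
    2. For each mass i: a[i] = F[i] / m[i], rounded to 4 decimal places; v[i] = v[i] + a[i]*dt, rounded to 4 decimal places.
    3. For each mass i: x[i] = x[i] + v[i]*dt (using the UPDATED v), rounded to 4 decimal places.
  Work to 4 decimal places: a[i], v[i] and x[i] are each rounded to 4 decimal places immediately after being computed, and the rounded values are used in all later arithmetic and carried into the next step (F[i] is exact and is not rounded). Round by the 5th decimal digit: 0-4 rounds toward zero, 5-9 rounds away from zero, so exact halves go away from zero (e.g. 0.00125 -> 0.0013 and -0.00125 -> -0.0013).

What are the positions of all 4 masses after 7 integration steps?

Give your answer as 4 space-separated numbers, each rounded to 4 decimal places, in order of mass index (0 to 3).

Step 0: x=[4.0000 7.0000 10.0000 18.0000] v=[0.0000 0.0000 0.0000 0.0000]
Step 1: x=[3.9600 7.0000 10.2000 17.8400] v=[-0.2000 0.0000 1.0000 -0.8000]
Step 2: x=[3.8832 7.0064 10.5776 17.5344] v=[-0.3840 0.0320 1.8880 -1.5280]
Step 3: x=[3.7760 7.0307 11.0906 17.1105] v=[-0.5360 0.1216 2.5651 -2.1194]
Step 4: x=[3.6479 7.0872 11.6820 16.6058] v=[-0.6403 0.2826 2.9571 -2.5234]
Step 5: x=[3.5115 7.1899 12.2866 16.0642] v=[-0.6820 0.5137 3.0229 -2.7082]
Step 6: x=[3.3818 7.3494 12.8384 15.5315] v=[-0.6486 0.7974 2.7591 -2.6637]
Step 7: x=[3.2755 7.5697 13.2784 15.0510] v=[-0.5314 1.1017 2.1999 -2.4023]

Answer: 3.2755 7.5697 13.2784 15.0510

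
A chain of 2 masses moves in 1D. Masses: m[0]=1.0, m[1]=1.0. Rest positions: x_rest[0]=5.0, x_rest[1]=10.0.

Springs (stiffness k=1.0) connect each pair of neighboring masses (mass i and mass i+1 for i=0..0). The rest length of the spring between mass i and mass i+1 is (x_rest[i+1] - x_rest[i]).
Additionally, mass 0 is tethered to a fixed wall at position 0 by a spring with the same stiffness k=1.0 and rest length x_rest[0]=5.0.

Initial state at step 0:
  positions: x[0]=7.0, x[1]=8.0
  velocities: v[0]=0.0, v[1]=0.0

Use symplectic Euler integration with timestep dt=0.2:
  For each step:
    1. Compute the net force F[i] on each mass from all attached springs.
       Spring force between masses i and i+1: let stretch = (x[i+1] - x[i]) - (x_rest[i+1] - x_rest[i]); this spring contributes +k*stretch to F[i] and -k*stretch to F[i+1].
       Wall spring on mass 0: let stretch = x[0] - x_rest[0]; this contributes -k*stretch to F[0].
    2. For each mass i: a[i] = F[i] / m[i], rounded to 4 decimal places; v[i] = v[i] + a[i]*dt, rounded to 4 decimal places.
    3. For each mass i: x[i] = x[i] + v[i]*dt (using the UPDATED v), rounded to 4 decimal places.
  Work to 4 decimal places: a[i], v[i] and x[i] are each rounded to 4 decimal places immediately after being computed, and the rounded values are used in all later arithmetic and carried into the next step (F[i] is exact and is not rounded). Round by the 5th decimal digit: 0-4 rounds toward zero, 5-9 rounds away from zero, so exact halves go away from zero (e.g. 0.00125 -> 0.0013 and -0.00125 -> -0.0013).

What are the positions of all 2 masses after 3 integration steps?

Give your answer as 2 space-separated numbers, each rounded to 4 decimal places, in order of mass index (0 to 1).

Step 0: x=[7.0000 8.0000] v=[0.0000 0.0000]
Step 1: x=[6.7600 8.1600] v=[-1.2000 0.8000]
Step 2: x=[6.3056 8.4640] v=[-2.2720 1.5200]
Step 3: x=[5.6853 8.8817] v=[-3.1014 2.0883]

Answer: 5.6853 8.8817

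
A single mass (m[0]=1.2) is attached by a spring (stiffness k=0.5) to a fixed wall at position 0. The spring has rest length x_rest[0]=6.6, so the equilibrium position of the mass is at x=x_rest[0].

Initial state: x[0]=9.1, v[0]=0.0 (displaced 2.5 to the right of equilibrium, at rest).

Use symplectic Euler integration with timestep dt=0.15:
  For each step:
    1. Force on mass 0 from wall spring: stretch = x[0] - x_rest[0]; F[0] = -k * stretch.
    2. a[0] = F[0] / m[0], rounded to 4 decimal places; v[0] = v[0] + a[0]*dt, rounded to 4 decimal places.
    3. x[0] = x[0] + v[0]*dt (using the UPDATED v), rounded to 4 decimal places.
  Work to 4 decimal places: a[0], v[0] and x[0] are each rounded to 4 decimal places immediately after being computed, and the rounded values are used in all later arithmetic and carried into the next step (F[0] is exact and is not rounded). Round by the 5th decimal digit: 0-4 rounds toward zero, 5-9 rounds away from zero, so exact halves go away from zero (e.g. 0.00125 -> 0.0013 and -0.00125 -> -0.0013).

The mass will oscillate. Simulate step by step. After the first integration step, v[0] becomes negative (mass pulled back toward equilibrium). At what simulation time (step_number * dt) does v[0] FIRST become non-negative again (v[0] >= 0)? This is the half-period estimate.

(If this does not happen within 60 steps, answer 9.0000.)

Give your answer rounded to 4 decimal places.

Answer: 4.9500

Derivation:
Step 0: x=[9.1000] v=[0.0000]
Step 1: x=[9.0766] v=[-0.1563]
Step 2: x=[9.0299] v=[-0.3111]
Step 3: x=[8.9605] v=[-0.4630]
Step 4: x=[8.8689] v=[-0.6105]
Step 5: x=[8.7561] v=[-0.7523]
Step 6: x=[8.6230] v=[-0.8871]
Step 7: x=[8.4710] v=[-1.0135]
Step 8: x=[8.3014] v=[-1.1304]
Step 9: x=[8.1159] v=[-1.2367]
Step 10: x=[7.9162] v=[-1.3314]
Step 11: x=[7.7041] v=[-1.4137]
Step 12: x=[7.4817] v=[-1.4827]
Step 13: x=[7.2510] v=[-1.5378]
Step 14: x=[7.0142] v=[-1.5785]
Step 15: x=[6.7735] v=[-1.6044]
Step 16: x=[6.5312] v=[-1.6152]
Step 17: x=[6.2896] v=[-1.6109]
Step 18: x=[6.0509] v=[-1.5915]
Step 19: x=[5.8173] v=[-1.5572]
Step 20: x=[5.5911] v=[-1.5083]
Step 21: x=[5.3743] v=[-1.4452]
Step 22: x=[5.1690] v=[-1.3686]
Step 23: x=[4.9771] v=[-1.2792]
Step 24: x=[4.8004] v=[-1.1778]
Step 25: x=[4.6406] v=[-1.0653]
Step 26: x=[4.4992] v=[-0.9428]
Step 27: x=[4.3775] v=[-0.8115]
Step 28: x=[4.2766] v=[-0.6726]
Step 29: x=[4.1975] v=[-0.5274]
Step 30: x=[4.1409] v=[-0.3773]
Step 31: x=[4.1074] v=[-0.2236]
Step 32: x=[4.0972] v=[-0.0678]
Step 33: x=[4.1105] v=[0.0886]
First v>=0 after going negative at step 33, time=4.9500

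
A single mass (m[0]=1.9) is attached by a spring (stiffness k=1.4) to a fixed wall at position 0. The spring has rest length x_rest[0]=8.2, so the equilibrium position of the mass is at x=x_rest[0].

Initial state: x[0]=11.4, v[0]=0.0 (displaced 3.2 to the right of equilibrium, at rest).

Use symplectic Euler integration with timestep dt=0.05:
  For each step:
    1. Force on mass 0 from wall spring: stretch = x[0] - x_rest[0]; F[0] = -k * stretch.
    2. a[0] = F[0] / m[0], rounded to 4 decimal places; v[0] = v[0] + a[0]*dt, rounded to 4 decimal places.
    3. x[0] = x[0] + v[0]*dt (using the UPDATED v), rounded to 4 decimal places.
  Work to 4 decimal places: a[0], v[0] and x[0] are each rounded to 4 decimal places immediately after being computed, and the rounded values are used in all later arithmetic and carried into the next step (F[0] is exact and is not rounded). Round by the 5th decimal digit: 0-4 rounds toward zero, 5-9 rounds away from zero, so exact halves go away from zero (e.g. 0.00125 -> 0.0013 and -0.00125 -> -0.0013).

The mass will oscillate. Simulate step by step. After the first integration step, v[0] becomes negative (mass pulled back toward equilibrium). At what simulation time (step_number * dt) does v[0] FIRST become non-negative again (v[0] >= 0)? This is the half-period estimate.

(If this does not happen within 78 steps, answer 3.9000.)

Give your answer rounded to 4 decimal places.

Answer: 3.7000

Derivation:
Step 0: x=[11.4000] v=[0.0000]
Step 1: x=[11.3941] v=[-0.1179]
Step 2: x=[11.3823] v=[-0.2356]
Step 3: x=[11.3647] v=[-0.3528]
Step 4: x=[11.3412] v=[-0.4694]
Step 5: x=[11.3119] v=[-0.5851]
Step 6: x=[11.2769] v=[-0.6998]
Step 7: x=[11.2362] v=[-0.8132]
Step 8: x=[11.1899] v=[-0.9251]
Step 9: x=[11.1381] v=[-1.0353]
Step 10: x=[11.0809] v=[-1.1435]
Step 11: x=[11.0184] v=[-1.2496]
Step 12: x=[10.9507] v=[-1.3534]
Step 13: x=[10.8780] v=[-1.4547]
Step 14: x=[10.8003] v=[-1.5534]
Step 15: x=[10.7178] v=[-1.6492]
Step 16: x=[10.6307] v=[-1.7420]
Step 17: x=[10.5391] v=[-1.8316]
Step 18: x=[10.4432] v=[-1.9178]
Step 19: x=[10.3432] v=[-2.0004]
Step 20: x=[10.2392] v=[-2.0794]
Step 21: x=[10.1315] v=[-2.1545]
Step 22: x=[10.0202] v=[-2.2257]
Step 23: x=[9.9056] v=[-2.2928]
Step 24: x=[9.7878] v=[-2.3556]
Step 25: x=[9.6671] v=[-2.4141]
Step 26: x=[9.5437] v=[-2.4682]
Step 27: x=[9.4178] v=[-2.5177]
Step 28: x=[9.2897] v=[-2.5626]
Step 29: x=[9.1596] v=[-2.6027]
Step 30: x=[9.0277] v=[-2.6381]
Step 31: x=[8.8943] v=[-2.6686]
Step 32: x=[8.7596] v=[-2.6942]
Step 33: x=[8.6239] v=[-2.7148]
Step 34: x=[8.4874] v=[-2.7304]
Step 35: x=[8.3504] v=[-2.7410]
Step 36: x=[8.2131] v=[-2.7465]
Step 37: x=[8.0758] v=[-2.7470]
Step 38: x=[7.9387] v=[-2.7424]
Step 39: x=[7.8021] v=[-2.7328]
Step 40: x=[7.6662] v=[-2.7181]
Step 41: x=[7.5313] v=[-2.6984]
Step 42: x=[7.3976] v=[-2.6738]
Step 43: x=[7.2654] v=[-2.6442]
Step 44: x=[7.1349] v=[-2.6098]
Step 45: x=[7.0064] v=[-2.5706]
Step 46: x=[6.8801] v=[-2.5266]
Step 47: x=[6.7562] v=[-2.4780]
Step 48: x=[6.6350] v=[-2.4248]
Step 49: x=[6.5166] v=[-2.3671]
Step 50: x=[6.4013] v=[-2.3051]
Step 51: x=[6.2894] v=[-2.2388]
Step 52: x=[6.1810] v=[-2.1684]
Step 53: x=[6.0763] v=[-2.0940]
Step 54: x=[5.9755] v=[-2.0158]
Step 55: x=[5.8788] v=[-1.9338]
Step 56: x=[5.7864] v=[-1.8483]
Step 57: x=[5.6984] v=[-1.7594]
Step 58: x=[5.6150] v=[-1.6672]
Step 59: x=[5.5364] v=[-1.5720]
Step 60: x=[5.4627] v=[-1.4739]
Step 61: x=[5.3940] v=[-1.3731]
Step 62: x=[5.3305] v=[-1.2697]
Step 63: x=[5.2723] v=[-1.1640]
Step 64: x=[5.2195] v=[-1.0561]
Step 65: x=[5.1722] v=[-0.9463]
Step 66: x=[5.1305] v=[-0.8348]
Step 67: x=[5.0944] v=[-0.7217]
Step 68: x=[5.0640] v=[-0.6073]
Step 69: x=[5.0394] v=[-0.4918]
Step 70: x=[5.0206] v=[-0.3754]
Step 71: x=[5.0077] v=[-0.2583]
Step 72: x=[5.0007] v=[-0.1407]
Step 73: x=[4.9996] v=[-0.0228]
Step 74: x=[5.0044] v=[0.0951]
First v>=0 after going negative at step 74, time=3.7000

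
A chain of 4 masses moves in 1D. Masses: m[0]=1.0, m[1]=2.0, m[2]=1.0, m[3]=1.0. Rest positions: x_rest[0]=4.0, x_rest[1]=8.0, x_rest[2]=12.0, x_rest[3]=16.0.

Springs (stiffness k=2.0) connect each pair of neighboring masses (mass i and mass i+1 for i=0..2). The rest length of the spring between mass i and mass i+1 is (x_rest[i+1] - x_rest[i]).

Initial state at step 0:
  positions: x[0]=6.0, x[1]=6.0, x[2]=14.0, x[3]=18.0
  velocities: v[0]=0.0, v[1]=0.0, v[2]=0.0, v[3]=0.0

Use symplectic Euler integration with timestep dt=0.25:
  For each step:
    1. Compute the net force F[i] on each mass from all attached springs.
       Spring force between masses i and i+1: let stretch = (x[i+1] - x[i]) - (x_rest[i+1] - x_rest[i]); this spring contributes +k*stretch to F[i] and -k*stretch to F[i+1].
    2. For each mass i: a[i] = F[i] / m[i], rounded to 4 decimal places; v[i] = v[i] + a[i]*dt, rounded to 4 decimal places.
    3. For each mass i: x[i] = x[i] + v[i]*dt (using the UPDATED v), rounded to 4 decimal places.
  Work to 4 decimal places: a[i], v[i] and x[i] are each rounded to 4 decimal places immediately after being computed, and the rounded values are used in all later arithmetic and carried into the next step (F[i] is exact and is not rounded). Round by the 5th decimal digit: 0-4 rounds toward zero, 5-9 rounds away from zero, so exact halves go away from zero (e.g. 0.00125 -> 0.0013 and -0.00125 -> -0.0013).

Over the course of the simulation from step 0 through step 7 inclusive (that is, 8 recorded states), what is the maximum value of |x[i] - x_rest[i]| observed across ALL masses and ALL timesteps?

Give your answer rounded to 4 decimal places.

Answer: 2.2569

Derivation:
Step 0: x=[6.0000 6.0000 14.0000 18.0000] v=[0.0000 0.0000 0.0000 0.0000]
Step 1: x=[5.5000 6.5000 13.5000 18.0000] v=[-2.0000 2.0000 -2.0000 0.0000]
Step 2: x=[4.6250 7.3750 12.6875 17.9375] v=[-3.5000 3.5000 -3.2500 -0.2500]
Step 3: x=[3.5938 8.4102 11.8672 17.7188] v=[-4.1250 4.1406 -3.2813 -0.8750]
Step 4: x=[2.6646 9.3604 11.3462 17.2686] v=[-3.7168 3.8008 -2.0840 -1.8008]
Step 5: x=[2.0724 10.0162 11.3173 16.5781] v=[-2.3689 2.6233 -0.1157 -2.7620]
Step 6: x=[1.9732 10.2569 11.7834 15.7300] v=[-0.3970 0.9626 1.8642 -3.3924]
Step 7: x=[2.4094 10.0752 12.5520 14.8886] v=[1.7449 -0.7267 3.0743 -3.3657]
Max displacement = 2.2569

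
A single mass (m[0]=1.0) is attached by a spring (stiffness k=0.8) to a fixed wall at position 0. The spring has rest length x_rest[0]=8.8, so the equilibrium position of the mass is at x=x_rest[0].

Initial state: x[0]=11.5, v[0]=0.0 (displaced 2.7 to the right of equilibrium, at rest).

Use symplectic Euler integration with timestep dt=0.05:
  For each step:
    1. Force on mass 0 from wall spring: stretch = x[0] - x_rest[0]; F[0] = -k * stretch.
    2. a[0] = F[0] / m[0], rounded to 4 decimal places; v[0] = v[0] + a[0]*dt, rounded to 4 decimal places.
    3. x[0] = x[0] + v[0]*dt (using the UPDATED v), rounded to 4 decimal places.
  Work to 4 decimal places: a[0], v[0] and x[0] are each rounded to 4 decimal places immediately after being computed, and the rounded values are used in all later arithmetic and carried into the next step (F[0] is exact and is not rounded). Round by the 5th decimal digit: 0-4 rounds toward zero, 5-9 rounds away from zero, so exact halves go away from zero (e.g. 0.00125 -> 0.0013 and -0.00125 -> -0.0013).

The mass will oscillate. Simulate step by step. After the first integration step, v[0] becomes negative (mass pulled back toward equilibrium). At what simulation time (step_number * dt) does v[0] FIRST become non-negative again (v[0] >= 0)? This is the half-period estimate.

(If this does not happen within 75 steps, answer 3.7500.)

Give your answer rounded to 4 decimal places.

Step 0: x=[11.5000] v=[0.0000]
Step 1: x=[11.4946] v=[-0.1080]
Step 2: x=[11.4838] v=[-0.2158]
Step 3: x=[11.4676] v=[-0.3232]
Step 4: x=[11.4461] v=[-0.4299]
Step 5: x=[11.4193] v=[-0.5357]
Step 6: x=[11.3873] v=[-0.6405]
Step 7: x=[11.3501] v=[-0.7440]
Step 8: x=[11.3078] v=[-0.8460]
Step 9: x=[11.2605] v=[-0.9463]
Step 10: x=[11.2083] v=[-1.0447]
Step 11: x=[11.1513] v=[-1.1410]
Step 12: x=[11.0895] v=[-1.2351]
Step 13: x=[11.0232] v=[-1.3267]
Step 14: x=[10.9524] v=[-1.4156]
Step 15: x=[10.8773] v=[-1.5017]
Step 16: x=[10.7981] v=[-1.5848]
Step 17: x=[10.7149] v=[-1.6647]
Step 18: x=[10.6278] v=[-1.7413]
Step 19: x=[10.5371] v=[-1.8144]
Step 20: x=[10.4429] v=[-1.8839]
Step 21: x=[10.3454] v=[-1.9496]
Step 22: x=[10.2448] v=[-2.0114]
Step 23: x=[10.1413] v=[-2.0692]
Step 24: x=[10.0352] v=[-2.1229]
Step 25: x=[9.9266] v=[-2.1723]
Step 26: x=[9.8157] v=[-2.2174]
Step 27: x=[9.7028] v=[-2.2580]
Step 28: x=[9.5881] v=[-2.2941]
Step 29: x=[9.4718] v=[-2.3256]
Step 30: x=[9.3542] v=[-2.3525]
Step 31: x=[9.2355] v=[-2.3747]
Step 32: x=[9.1159] v=[-2.3921]
Step 33: x=[8.9957] v=[-2.4047]
Step 34: x=[8.8751] v=[-2.4125]
Step 35: x=[8.7543] v=[-2.4155]
Step 36: x=[8.6336] v=[-2.4137]
Step 37: x=[8.5133] v=[-2.4070]
Step 38: x=[8.3935] v=[-2.3955]
Step 39: x=[8.2745] v=[-2.3792]
Step 40: x=[8.1566] v=[-2.3582]
Step 41: x=[8.0400] v=[-2.3325]
Step 42: x=[7.9249] v=[-2.3021]
Step 43: x=[7.8115] v=[-2.2671]
Step 44: x=[7.7001] v=[-2.2276]
Step 45: x=[7.5909] v=[-2.1836]
Step 46: x=[7.4841] v=[-2.1352]
Step 47: x=[7.3800] v=[-2.0826]
Step 48: x=[7.2787] v=[-2.0258]
Step 49: x=[7.1805] v=[-1.9650]
Step 50: x=[7.0855] v=[-1.9002]
Step 51: x=[6.9939] v=[-1.8316]
Step 52: x=[6.9059] v=[-1.7594]
Step 53: x=[6.8217] v=[-1.6836]
Step 54: x=[6.7415] v=[-1.6045]
Step 55: x=[6.6654] v=[-1.5222]
Step 56: x=[6.5936] v=[-1.4368]
Step 57: x=[6.5262] v=[-1.3485]
Step 58: x=[6.4633] v=[-1.2576]
Step 59: x=[6.4051] v=[-1.1641]
Step 60: x=[6.3517] v=[-1.0683]
Step 61: x=[6.3032] v=[-0.9704]
Step 62: x=[6.2597] v=[-0.8705]
Step 63: x=[6.2213] v=[-0.7689]
Step 64: x=[6.1880] v=[-0.6658]
Step 65: x=[6.1599] v=[-0.5613]
Step 66: x=[6.1371] v=[-0.4557]
Step 67: x=[6.1196] v=[-0.3492]
Step 68: x=[6.1075] v=[-0.2420]
Step 69: x=[6.1008] v=[-0.1343]
Step 70: x=[6.0995] v=[-0.0263]
Step 71: x=[6.1036] v=[0.0817]
First v>=0 after going negative at step 71, time=3.5500

Answer: 3.5500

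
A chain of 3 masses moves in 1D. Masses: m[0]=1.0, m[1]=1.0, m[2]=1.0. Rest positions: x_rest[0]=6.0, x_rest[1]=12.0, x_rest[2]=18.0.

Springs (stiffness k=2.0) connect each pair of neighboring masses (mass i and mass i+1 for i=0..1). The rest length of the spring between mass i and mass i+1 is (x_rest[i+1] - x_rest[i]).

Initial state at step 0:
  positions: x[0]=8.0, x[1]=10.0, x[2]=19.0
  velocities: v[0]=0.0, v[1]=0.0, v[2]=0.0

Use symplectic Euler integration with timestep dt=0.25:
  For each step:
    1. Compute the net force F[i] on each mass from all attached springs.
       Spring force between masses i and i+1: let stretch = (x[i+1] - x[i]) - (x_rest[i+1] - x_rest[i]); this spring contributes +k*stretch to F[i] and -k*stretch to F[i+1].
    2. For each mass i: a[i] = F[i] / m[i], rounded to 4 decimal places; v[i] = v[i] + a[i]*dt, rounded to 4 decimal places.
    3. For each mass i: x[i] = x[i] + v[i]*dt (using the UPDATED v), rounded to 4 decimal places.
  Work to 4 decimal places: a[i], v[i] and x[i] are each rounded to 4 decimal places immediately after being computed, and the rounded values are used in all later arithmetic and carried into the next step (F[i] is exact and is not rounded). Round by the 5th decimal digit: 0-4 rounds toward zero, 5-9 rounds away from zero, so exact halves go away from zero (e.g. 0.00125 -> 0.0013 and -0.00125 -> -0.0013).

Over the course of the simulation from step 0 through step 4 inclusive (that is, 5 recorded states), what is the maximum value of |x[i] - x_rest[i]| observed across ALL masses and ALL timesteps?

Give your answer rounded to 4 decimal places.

Answer: 2.6434

Derivation:
Step 0: x=[8.0000 10.0000 19.0000] v=[0.0000 0.0000 0.0000]
Step 1: x=[7.5000 10.8750 18.6250] v=[-2.0000 3.5000 -1.5000]
Step 2: x=[6.6719 12.2969 18.0313] v=[-3.3125 5.6875 -2.3750]
Step 3: x=[5.7969 13.7325 17.4708] v=[-3.5000 5.7422 -2.2422]
Step 4: x=[5.1639 14.6434 17.1930] v=[-2.5322 3.6436 -1.1114]
Max displacement = 2.6434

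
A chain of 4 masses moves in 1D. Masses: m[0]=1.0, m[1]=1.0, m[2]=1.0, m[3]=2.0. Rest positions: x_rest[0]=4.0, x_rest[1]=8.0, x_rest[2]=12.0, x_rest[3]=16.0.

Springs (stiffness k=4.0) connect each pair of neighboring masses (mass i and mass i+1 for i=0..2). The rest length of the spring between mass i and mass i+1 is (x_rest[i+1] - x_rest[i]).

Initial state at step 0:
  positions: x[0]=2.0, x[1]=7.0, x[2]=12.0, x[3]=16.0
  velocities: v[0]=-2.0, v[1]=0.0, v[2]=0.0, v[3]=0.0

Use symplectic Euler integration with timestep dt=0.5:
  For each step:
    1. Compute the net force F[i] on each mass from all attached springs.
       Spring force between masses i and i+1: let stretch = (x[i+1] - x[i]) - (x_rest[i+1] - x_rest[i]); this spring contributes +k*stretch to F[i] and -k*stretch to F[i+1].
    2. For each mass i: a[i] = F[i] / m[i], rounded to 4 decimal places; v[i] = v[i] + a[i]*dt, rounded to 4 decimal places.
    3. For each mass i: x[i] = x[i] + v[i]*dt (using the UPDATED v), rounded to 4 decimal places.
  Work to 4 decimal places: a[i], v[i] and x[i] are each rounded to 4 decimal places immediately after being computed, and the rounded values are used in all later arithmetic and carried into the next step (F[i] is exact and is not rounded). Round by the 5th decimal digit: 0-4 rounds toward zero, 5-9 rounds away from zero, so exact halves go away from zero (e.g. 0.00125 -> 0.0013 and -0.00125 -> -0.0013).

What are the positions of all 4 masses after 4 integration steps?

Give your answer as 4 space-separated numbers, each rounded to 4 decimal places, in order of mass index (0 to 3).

Step 0: x=[2.0000 7.0000 12.0000 16.0000] v=[-2.0000 0.0000 0.0000 0.0000]
Step 1: x=[2.0000 7.0000 11.0000 16.0000] v=[0.0000 0.0000 -2.0000 0.0000]
Step 2: x=[3.0000 6.0000 11.0000 15.5000] v=[2.0000 -2.0000 0.0000 -1.0000]
Step 3: x=[3.0000 7.0000 10.5000 14.7500] v=[0.0000 2.0000 -1.0000 -1.5000]
Step 4: x=[3.0000 7.5000 10.7500 13.8750] v=[0.0000 1.0000 0.5000 -1.7500]

Answer: 3.0000 7.5000 10.7500 13.8750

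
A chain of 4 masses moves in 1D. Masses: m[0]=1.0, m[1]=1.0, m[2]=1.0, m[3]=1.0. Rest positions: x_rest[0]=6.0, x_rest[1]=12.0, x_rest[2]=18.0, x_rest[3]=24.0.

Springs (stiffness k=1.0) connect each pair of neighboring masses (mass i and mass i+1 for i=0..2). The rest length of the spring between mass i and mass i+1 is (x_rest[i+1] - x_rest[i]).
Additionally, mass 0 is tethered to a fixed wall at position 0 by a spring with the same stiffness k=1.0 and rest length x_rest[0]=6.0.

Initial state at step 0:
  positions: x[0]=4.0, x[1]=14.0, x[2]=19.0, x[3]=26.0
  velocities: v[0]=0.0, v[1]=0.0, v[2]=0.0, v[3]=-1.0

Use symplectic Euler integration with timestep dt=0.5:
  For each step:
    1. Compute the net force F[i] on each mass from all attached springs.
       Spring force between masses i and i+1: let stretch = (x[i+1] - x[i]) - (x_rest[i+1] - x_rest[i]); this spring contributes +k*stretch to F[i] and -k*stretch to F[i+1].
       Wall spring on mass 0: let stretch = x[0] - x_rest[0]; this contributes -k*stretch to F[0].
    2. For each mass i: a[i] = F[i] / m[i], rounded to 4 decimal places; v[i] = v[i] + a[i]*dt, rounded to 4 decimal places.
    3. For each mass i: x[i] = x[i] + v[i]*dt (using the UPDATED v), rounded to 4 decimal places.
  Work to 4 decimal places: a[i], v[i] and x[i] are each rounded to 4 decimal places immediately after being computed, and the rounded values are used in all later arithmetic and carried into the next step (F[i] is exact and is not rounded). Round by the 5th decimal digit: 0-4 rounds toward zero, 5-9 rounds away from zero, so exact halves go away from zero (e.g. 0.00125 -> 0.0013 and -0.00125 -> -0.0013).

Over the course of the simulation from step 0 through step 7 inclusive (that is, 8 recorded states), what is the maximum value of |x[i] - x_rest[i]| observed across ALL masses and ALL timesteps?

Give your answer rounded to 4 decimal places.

Answer: 2.5000

Derivation:
Step 0: x=[4.0000 14.0000 19.0000 26.0000] v=[0.0000 0.0000 0.0000 -1.0000]
Step 1: x=[5.5000 12.7500 19.5000 25.2500] v=[3.0000 -2.5000 1.0000 -1.5000]
Step 2: x=[7.4375 11.3750 19.7500 24.5625] v=[3.8750 -2.7500 0.5000 -1.3750]
Step 3: x=[8.5000 11.1094 19.1094 24.1719] v=[2.1250 -0.5313 -1.2813 -0.7813]
Step 4: x=[8.0899 12.1914 17.7344 24.0156] v=[-0.8203 2.1640 -2.7501 -0.3126]
Step 5: x=[6.6827 13.6338 16.5439 23.7890] v=[-2.8145 2.8848 -2.3810 -0.4532]
Step 6: x=[5.3426 14.0660 16.4372 23.2511] v=[-2.6803 0.8643 -0.2135 -1.0758]
Step 7: x=[4.8477 12.9101 17.4412 22.5097] v=[-0.9899 -2.3118 2.0079 -1.4828]
Max displacement = 2.5000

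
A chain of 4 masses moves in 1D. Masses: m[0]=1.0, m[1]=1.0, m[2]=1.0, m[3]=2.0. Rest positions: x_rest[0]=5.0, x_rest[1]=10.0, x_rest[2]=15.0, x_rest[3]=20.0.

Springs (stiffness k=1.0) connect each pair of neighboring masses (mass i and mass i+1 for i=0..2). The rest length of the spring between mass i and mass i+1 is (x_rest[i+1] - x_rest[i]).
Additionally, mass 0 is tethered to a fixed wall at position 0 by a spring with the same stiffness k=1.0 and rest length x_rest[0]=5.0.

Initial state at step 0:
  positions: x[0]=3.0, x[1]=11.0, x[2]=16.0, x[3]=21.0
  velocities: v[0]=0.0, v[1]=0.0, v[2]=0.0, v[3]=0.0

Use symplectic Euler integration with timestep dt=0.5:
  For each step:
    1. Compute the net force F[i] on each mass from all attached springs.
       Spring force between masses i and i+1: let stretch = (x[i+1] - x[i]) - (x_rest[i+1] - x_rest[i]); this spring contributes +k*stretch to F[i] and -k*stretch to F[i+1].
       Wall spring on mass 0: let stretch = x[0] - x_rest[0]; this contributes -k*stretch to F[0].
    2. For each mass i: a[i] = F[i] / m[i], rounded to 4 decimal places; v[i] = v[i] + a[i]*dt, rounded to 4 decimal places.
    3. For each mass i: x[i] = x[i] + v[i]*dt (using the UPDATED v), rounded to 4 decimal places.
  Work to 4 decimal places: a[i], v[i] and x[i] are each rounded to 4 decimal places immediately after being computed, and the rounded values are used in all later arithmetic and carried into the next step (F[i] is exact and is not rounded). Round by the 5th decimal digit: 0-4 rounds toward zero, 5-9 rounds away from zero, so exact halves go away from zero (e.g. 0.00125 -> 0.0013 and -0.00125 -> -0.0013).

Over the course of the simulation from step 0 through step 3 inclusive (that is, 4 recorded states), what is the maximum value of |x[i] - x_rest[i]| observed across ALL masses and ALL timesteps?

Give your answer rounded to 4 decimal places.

Answer: 2.0157

Derivation:
Step 0: x=[3.0000 11.0000 16.0000 21.0000] v=[0.0000 0.0000 0.0000 0.0000]
Step 1: x=[4.2500 10.2500 16.0000 21.0000] v=[2.5000 -1.5000 0.0000 0.0000]
Step 2: x=[5.9375 9.4375 15.8125 21.0000] v=[3.3750 -1.6250 -0.3750 0.0000]
Step 3: x=[7.0157 9.3438 15.3281 20.9766] v=[2.1563 -0.1875 -0.9688 -0.0469]
Max displacement = 2.0157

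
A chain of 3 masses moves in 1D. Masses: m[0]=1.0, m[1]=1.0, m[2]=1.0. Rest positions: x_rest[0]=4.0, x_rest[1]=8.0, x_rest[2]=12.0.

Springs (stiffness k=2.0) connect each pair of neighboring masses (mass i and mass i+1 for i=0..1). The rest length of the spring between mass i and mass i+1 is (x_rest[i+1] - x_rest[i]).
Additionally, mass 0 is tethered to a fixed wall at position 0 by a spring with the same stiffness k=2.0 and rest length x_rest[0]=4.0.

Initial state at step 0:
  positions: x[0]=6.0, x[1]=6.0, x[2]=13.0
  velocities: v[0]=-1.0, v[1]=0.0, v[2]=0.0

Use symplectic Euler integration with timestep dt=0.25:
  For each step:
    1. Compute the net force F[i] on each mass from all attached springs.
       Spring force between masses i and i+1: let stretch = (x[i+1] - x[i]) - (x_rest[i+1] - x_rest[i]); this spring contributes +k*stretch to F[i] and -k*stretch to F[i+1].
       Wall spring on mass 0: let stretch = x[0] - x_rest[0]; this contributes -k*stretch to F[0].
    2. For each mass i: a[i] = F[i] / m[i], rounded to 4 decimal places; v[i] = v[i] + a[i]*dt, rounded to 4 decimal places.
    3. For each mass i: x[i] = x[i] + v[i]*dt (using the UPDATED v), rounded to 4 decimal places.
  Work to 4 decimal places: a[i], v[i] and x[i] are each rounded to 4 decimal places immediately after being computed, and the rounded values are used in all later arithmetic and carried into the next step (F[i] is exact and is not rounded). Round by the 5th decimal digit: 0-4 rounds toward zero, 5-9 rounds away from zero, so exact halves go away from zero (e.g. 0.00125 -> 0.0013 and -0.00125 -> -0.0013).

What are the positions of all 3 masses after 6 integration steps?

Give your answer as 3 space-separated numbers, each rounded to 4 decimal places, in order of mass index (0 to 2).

Step 0: x=[6.0000 6.0000 13.0000] v=[-1.0000 0.0000 0.0000]
Step 1: x=[5.0000 6.8750 12.6250] v=[-4.0000 3.5000 -1.5000]
Step 2: x=[3.6094 8.2344 12.0313] v=[-5.5625 5.4375 -2.3750]
Step 3: x=[2.3457 9.4903 11.4629] v=[-5.0547 5.0235 -2.2735]
Step 4: x=[1.6819 10.0997 11.1480] v=[-2.6553 2.4375 -1.2598]
Step 5: x=[1.8601 9.7879 11.2020] v=[0.7127 -1.2473 0.2161]
Step 6: x=[2.7968 8.6619 11.5793] v=[3.7466 -4.5042 1.5091]

Answer: 2.7968 8.6619 11.5793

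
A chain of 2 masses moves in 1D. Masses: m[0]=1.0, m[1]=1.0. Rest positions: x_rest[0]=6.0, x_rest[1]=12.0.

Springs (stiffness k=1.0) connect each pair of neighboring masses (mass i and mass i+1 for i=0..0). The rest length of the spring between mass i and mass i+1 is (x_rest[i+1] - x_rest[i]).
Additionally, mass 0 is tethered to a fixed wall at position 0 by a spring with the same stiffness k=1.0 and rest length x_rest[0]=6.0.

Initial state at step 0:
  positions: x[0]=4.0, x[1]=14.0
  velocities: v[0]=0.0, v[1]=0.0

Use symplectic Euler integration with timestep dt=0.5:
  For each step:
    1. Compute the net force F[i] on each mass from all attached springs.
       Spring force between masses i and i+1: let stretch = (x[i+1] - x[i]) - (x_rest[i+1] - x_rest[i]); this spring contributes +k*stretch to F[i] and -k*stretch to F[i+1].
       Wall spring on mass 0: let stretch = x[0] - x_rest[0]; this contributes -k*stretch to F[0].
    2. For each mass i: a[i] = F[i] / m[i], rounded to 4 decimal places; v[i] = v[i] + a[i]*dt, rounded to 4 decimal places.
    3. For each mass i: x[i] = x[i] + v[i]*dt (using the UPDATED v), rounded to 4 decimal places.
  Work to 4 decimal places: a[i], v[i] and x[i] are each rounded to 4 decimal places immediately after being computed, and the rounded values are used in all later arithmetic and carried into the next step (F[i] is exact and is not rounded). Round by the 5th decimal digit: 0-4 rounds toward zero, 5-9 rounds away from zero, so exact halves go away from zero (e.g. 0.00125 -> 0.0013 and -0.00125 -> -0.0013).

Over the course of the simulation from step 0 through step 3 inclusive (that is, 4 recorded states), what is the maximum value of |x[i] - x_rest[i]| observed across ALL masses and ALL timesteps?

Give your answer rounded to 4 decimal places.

Step 0: x=[4.0000 14.0000] v=[0.0000 0.0000]
Step 1: x=[5.5000 13.0000] v=[3.0000 -2.0000]
Step 2: x=[7.5000 11.6250] v=[4.0000 -2.7500]
Step 3: x=[8.6563 10.7188] v=[2.3125 -1.8125]
Max displacement = 2.6563

Answer: 2.6563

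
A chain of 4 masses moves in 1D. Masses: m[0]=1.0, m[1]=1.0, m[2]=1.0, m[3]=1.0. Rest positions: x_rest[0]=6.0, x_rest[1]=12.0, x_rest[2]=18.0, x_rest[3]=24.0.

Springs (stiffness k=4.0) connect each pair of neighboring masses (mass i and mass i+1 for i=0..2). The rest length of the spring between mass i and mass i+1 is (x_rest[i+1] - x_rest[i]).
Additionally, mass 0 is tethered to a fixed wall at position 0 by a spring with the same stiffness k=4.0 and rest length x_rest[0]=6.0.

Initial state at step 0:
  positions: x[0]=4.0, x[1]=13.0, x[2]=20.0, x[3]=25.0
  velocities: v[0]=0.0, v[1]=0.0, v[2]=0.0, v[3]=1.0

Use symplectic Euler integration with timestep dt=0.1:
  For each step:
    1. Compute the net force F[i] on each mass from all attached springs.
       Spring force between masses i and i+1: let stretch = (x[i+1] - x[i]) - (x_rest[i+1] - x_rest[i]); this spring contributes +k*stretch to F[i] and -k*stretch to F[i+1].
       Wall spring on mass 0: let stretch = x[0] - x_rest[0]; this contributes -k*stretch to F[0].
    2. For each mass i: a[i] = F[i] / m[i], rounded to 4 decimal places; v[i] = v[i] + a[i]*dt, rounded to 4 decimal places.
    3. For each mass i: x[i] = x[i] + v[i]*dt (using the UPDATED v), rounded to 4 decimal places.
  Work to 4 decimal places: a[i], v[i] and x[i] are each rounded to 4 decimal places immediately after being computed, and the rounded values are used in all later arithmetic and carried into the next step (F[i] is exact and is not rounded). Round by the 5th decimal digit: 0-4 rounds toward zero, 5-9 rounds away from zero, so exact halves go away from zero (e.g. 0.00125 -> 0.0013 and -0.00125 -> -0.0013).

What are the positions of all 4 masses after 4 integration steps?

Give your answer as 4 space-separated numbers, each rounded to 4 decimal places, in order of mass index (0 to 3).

Step 0: x=[4.0000 13.0000 20.0000 25.0000] v=[0.0000 0.0000 0.0000 1.0000]
Step 1: x=[4.2000 12.9200 19.9200 25.1400] v=[2.0000 -0.8000 -0.8000 1.4000]
Step 2: x=[4.5808 12.7712 19.7688 25.3112] v=[3.8080 -1.4880 -1.5120 1.7120]
Step 3: x=[5.1060 12.5747 19.5594 25.5007] v=[5.2518 -1.9651 -2.0941 1.8950]
Step 4: x=[5.7257 12.3588 19.3083 25.6926] v=[6.1969 -2.1587 -2.5115 1.9185]

Answer: 5.7257 12.3588 19.3083 25.6926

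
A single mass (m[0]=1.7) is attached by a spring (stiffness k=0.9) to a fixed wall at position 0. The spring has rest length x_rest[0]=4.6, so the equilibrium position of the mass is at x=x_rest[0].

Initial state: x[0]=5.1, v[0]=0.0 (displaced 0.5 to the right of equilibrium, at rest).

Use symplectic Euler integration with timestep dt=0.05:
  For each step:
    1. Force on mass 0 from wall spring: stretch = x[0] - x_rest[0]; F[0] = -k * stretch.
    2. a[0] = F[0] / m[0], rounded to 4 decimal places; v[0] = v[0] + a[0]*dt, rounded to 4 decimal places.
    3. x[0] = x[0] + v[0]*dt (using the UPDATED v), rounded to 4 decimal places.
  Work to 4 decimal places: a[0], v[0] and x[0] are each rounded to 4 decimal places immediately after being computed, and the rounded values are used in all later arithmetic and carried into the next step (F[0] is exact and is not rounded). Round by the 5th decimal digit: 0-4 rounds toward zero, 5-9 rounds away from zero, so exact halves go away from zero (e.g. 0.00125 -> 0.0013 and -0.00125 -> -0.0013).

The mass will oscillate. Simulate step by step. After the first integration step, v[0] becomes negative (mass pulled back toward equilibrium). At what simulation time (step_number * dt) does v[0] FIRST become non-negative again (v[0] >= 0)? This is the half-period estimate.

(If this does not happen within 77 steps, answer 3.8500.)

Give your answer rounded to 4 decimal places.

Answer: 3.8500

Derivation:
Step 0: x=[5.1000] v=[0.0000]
Step 1: x=[5.0993] v=[-0.0132]
Step 2: x=[5.0980] v=[-0.0264]
Step 3: x=[5.0960] v=[-0.0396]
Step 4: x=[5.0934] v=[-0.0527]
Step 5: x=[5.0901] v=[-0.0658]
Step 6: x=[5.0862] v=[-0.0788]
Step 7: x=[5.0816] v=[-0.0917]
Step 8: x=[5.0764] v=[-0.1045]
Step 9: x=[5.0705] v=[-0.1171]
Step 10: x=[5.0640] v=[-0.1296]
Step 11: x=[5.0569] v=[-0.1419]
Step 12: x=[5.0492] v=[-0.1540]
Step 13: x=[5.0409] v=[-0.1659]
Step 14: x=[5.0320] v=[-0.1776]
Step 15: x=[5.0226] v=[-0.1890]
Step 16: x=[5.0126] v=[-0.2002]
Step 17: x=[5.0020] v=[-0.2111]
Step 18: x=[4.9909] v=[-0.2217]
Step 19: x=[4.9793] v=[-0.2320]
Step 20: x=[4.9672] v=[-0.2420]
Step 21: x=[4.9546] v=[-0.2517]
Step 22: x=[4.9415] v=[-0.2611]
Step 23: x=[4.9280] v=[-0.2701]
Step 24: x=[4.9141] v=[-0.2788]
Step 25: x=[4.8997] v=[-0.2871]
Step 26: x=[4.8850] v=[-0.2950]
Step 27: x=[4.8699] v=[-0.3025]
Step 28: x=[4.8544] v=[-0.3096]
Step 29: x=[4.8386] v=[-0.3163]
Step 30: x=[4.8225] v=[-0.3226]
Step 31: x=[4.8061] v=[-0.3285]
Step 32: x=[4.7894] v=[-0.3340]
Step 33: x=[4.7725] v=[-0.3390]
Step 34: x=[4.7553] v=[-0.3436]
Step 35: x=[4.7379] v=[-0.3477]
Step 36: x=[4.7203] v=[-0.3514]
Step 37: x=[4.7026] v=[-0.3546]
Step 38: x=[4.6847] v=[-0.3573]
Step 39: x=[4.6667] v=[-0.3595]
Step 40: x=[4.6486] v=[-0.3613]
Step 41: x=[4.6305] v=[-0.3626]
Step 42: x=[4.6123] v=[-0.3634]
Step 43: x=[4.5941] v=[-0.3637]
Step 44: x=[4.5759] v=[-0.3635]
Step 45: x=[4.5578] v=[-0.3629]
Step 46: x=[4.5397] v=[-0.3618]
Step 47: x=[4.5217] v=[-0.3602]
Step 48: x=[4.5038] v=[-0.3581]
Step 49: x=[4.4860] v=[-0.3556]
Step 50: x=[4.4684] v=[-0.3526]
Step 51: x=[4.4509] v=[-0.3491]
Step 52: x=[4.4336] v=[-0.3452]
Step 53: x=[4.4166] v=[-0.3408]
Step 54: x=[4.3998] v=[-0.3359]
Step 55: x=[4.3833] v=[-0.3306]
Step 56: x=[4.3671] v=[-0.3249]
Step 57: x=[4.3512] v=[-0.3187]
Step 58: x=[4.3356] v=[-0.3121]
Step 59: x=[4.3203] v=[-0.3051]
Step 60: x=[4.3054] v=[-0.2977]
Step 61: x=[4.2909] v=[-0.2899]
Step 62: x=[4.2768] v=[-0.2817]
Step 63: x=[4.2631] v=[-0.2731]
Step 64: x=[4.2499] v=[-0.2642]
Step 65: x=[4.2372] v=[-0.2549]
Step 66: x=[4.2249] v=[-0.2453]
Step 67: x=[4.2131] v=[-0.2354]
Step 68: x=[4.2018] v=[-0.2252]
Step 69: x=[4.1911] v=[-0.2147]
Step 70: x=[4.1809] v=[-0.2039]
Step 71: x=[4.1713] v=[-0.1928]
Step 72: x=[4.1622] v=[-0.1815]
Step 73: x=[4.1537] v=[-0.1699]
Step 74: x=[4.1458] v=[-0.1581]
Step 75: x=[4.1385] v=[-0.1461]
Step 76: x=[4.1318] v=[-0.1339]
Step 77: x=[4.1257] v=[-0.1215]
v[0] did not become non-negative within 77 steps; using fallback time=3.8500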